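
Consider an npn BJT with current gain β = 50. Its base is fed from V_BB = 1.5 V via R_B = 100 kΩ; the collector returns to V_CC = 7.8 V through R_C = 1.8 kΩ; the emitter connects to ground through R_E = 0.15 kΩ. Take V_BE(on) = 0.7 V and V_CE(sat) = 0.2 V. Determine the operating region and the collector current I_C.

Assume active. Base-emitter loop: I_B = (V_BB − V_BE)/(R_B + (β+1)R_E) = (1.5 − 0.7)/(100 + 51×0.15) = 0.00743 mA.
I_C = β·I_B = 50×0.00743 = 0.372 mA.
V_CE = V_CC − I_C·R_C − I_E·R_E = 7.8 − 0.372×1.8 − 0.379×0.15 = 7.07 V > V_CE(sat), so the active-region assumption holds.

active; I_C ≈ 0.37 mA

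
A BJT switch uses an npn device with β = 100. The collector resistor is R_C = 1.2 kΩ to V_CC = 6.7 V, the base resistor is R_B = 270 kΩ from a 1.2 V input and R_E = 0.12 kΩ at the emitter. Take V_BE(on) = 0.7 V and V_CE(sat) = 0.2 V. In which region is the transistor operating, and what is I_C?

active; I_C ≈ 0.18 mA

Assume active. Base-emitter loop: I_B = (V_BB − V_BE)/(R_B + (β+1)R_E) = (1.2 − 0.7)/(270 + 101×0.12) = 0.00177 mA.
I_C = β·I_B = 100×0.00177 = 0.177 mA.
V_CE = V_CC − I_C·R_C − I_E·R_E = 6.7 − 0.177×1.2 − 0.179×0.12 = 6.47 V > V_CE(sat), so the active-region assumption holds.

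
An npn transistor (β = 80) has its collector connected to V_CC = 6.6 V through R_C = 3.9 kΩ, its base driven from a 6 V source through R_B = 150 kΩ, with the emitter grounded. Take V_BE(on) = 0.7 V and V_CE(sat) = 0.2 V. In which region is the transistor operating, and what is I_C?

Assume active: I_B = (6 − 0.7)/150 = 0.0353 mA, giving I_C = β·I_B = 2.83 mA.
But then V_CE = 6.6 − 2.83×3.9 = -4.42 V < V_CE(sat) = 0.2 V — impossible in the active region.
So the transistor is saturated. With V_CE = 0.2 V, I_C = (V_CC − 0.2)/R_C = 6.4/3.9 = 1.64 mA.
Check: β·I_B = 2.83 mA > I_C = 1.64 mA, confirming saturation.

saturation; I_C ≈ 1.6 mA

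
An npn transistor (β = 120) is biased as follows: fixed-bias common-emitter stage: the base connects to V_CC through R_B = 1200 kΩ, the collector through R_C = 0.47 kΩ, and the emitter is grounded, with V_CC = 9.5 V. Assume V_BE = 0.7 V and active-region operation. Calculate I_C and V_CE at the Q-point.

I_C ≈ 0.88 mA, V_CE ≈ 9.1 V

Base loop: V_CC = I_B·R_B + V_BE, so I_B = (9.5 − 0.7)/1200 kΩ = 0.00733 mA.
In the active region I_C = β·I_B = 120 × 0.00733 = 0.88 mA.
Collector loop: V_CE = V_CC − I_C·R_C = 9.5 − 0.88×0.47 = 9.09 V.
Since V_CE = 9.09 V > V_CE(sat) ≈ 0.2 V, the transistor is in the active region as assumed.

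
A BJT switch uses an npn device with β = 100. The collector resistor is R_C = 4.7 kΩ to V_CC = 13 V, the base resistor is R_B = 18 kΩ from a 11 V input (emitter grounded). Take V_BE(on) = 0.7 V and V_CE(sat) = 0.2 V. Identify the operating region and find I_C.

saturation; I_C ≈ 2.7 mA

Assume active: I_B = (11 − 0.7)/18 = 0.572 mA, giving I_C = β·I_B = 57.2 mA.
But then V_CE = 13 − 57.2×4.7 = -256 V < V_CE(sat) = 0.2 V — impossible in the active region.
So the transistor is saturated. With V_CE = 0.2 V, I_C = (V_CC − 0.2)/R_C = 12.8/4.7 = 2.72 mA.
Check: β·I_B = 57.2 mA > I_C = 2.72 mA, confirming saturation.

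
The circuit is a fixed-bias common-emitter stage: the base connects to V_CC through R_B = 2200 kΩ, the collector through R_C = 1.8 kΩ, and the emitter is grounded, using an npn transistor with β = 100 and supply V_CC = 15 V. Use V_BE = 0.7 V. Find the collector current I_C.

Base loop: V_CC = I_B·R_B + V_BE, so I_B = (15 − 0.7)/2200 kΩ = 0.0065 mA.
In the active region I_C = β·I_B = 100 × 0.0065 = 0.65 mA.
Collector loop: V_CE = V_CC − I_C·R_C = 15 − 0.65×1.8 = 13.8 V.
Since V_CE = 13.8 V > V_CE(sat) ≈ 0.2 V, the transistor is in the active region as assumed.

I_C ≈ 0.65 mA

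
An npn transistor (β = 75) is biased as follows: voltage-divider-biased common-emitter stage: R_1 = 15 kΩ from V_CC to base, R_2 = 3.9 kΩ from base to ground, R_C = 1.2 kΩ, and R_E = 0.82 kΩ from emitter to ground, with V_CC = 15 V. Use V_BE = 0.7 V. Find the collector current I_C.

I_C ≈ 2.7 mA

Thevenize the base divider: V_Th = V_CC·R_2/(R_1+R_2) = 15×3.9/18.9 = 3.1 V, R_Th = R_1‖R_2 = 3.1 kΩ.
Base-emitter loop: V_Th = I_B·R_Th + V_BE + (β+1)I_B·R_E, so I_B = (3.1 − 0.7) / (3.1 + 76×0.82) = 0.0366 mA.
I_C = β·I_B = 75×0.0366 = 2.75 mA, and I_E = (β+1)I_B = 2.78 mA.
V_CE = V_CC − I_C·R_C − I_E·R_E = 15 − 2.75×1.2 − 2.78×0.82 = 9.42 V.
V_CE = 9.42 V > 0.2 V confirms active-region operation.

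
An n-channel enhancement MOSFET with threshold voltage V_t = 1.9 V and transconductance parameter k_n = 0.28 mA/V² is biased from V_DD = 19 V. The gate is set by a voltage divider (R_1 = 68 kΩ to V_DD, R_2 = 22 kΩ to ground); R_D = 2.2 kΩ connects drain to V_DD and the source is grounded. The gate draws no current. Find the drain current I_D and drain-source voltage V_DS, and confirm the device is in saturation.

I_D ≈ 1.1 mA, V_DS ≈ 17 V

V_G = V_DD·R_2/(R_1+R_2) = 19×22/90 = 4.64 V. With the source grounded, V_GS = V_G = 4.64 V.
Assume saturation: I_D = (k_n/2)(V_GS − V_t)² = (0.28/2)×(4.64 − 1.9)² = 0.14×2.74² = 1.05 mA.
V_DS = V_DD − I_D·R_D = 19 − 1.05×2.2 = 16.7 V.
Saturation requires V_DS ≥ V_GS − V_t = 2.74 V; 16.7 ≥ 2.74 ✓.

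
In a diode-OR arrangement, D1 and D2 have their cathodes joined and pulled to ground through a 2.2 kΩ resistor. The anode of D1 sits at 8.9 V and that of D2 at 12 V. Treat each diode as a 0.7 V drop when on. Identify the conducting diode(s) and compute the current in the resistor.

Only D2 conducts; I_R ≈ 5.1 mA

Assume both conduct. Then node N would need to be at both 8.9−0.7 = 8.2 V and 12−0.7 = 11.3 V, which is impossible.
Assume only D2 conducts: V_N = 12 − 0.7 = 11.3 V, so I_R = 11.3/2.2 = 5.14 mA.
Check D1: its anode-to-cathode voltage is 8.9 − 11.3 = -2.4 V < 0.7 V, so it is off. The assumption is consistent.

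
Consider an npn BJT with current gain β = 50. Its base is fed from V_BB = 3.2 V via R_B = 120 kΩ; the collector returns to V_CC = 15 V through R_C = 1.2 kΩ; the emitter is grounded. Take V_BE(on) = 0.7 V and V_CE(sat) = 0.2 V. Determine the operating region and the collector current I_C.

Assume active. Base-emitter loop: I_B = (V_BB − V_BE)/R_B = (3.2 − 0.7)/120 = 0.0208 mA.
I_C = β·I_B = 50×0.0208 = 1.04 mA.
V_CE = V_CC − I_C·R_C = 15 − 1.04×1.2 = 13.8 V > V_CE(sat), so the active-region assumption holds.

active; I_C ≈ 1 mA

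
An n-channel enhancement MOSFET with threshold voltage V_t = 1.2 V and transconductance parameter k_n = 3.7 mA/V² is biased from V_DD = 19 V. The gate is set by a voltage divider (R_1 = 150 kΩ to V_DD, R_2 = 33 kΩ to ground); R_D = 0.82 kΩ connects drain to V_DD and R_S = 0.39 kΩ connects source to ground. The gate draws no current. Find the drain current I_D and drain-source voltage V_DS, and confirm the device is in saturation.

V_G = V_DD·R_2/(R_1+R_2) = 19×33/183 = 3.43 V.
Assume saturation: I_D = (k_n/2)(V_GS − V_t)² with V_GS = V_G − I_D·R_S = 3.43 − 0.39·I_D.
Substituting gives 0.281·I_D² − 4.21·I_D + 9.17 = 0, with roots I_D = 2.64 or 12.3 mA.
The root I_D = 12.3 mA gives V_GS = -1.38 V ≤ V_t, so take I_D = 2.64 mA.
Then V_GS = 2.4 V and V_DS = V_DD − I_D(R_D+R_S) = 19 − 2.64×1.21 = 15.8 V.
Saturation requires V_DS ≥ V_GS − V_t = 1.2 V; 15.8 ≥ 1.2 ✓.

I_D ≈ 2.6 mA, V_DS ≈ 16 V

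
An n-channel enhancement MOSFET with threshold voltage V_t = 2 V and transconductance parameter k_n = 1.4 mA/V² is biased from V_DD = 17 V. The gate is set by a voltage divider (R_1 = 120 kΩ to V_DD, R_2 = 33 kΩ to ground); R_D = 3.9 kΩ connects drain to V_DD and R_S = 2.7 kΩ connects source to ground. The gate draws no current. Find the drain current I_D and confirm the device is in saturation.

I_D ≈ 0.35 mA

V_G = V_DD·R_2/(R_1+R_2) = 17×33/153 = 3.67 V.
Assume saturation: I_D = (k_n/2)(V_GS − V_t)² with V_GS = V_G − I_D·R_S = 3.67 − 2.7·I_D.
Substituting gives 5.1·I_D² − 7.3·I_D + 1.94 = 0, with roots I_D = 0.354 or 1.08 mA.
The root I_D = 1.08 mA gives V_GS = 0.76 V ≤ V_t, so take I_D = 0.354 mA.
Then V_GS = 2.71 V and V_DS = V_DD − I_D(R_D+R_S) = 17 − 0.354×6.6 = 14.7 V.
Saturation requires V_DS ≥ V_GS − V_t = 0.711 V; 14.7 ≥ 0.711 ✓.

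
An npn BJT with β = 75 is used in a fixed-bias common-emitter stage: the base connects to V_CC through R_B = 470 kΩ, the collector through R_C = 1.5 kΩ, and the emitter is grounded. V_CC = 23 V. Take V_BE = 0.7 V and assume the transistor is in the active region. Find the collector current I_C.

Base loop: V_CC = I_B·R_B + V_BE, so I_B = (23 − 0.7)/470 kΩ = 0.0474 mA.
In the active region I_C = β·I_B = 75 × 0.0474 = 3.56 mA.
Collector loop: V_CE = V_CC − I_C·R_C = 23 − 3.56×1.5 = 17.7 V.
Since V_CE = 17.7 V > V_CE(sat) ≈ 0.2 V, the transistor is in the active region as assumed.

I_C ≈ 3.6 mA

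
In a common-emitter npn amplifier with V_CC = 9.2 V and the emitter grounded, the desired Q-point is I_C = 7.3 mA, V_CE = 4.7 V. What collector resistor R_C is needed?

Collector loop: V_CC = I_C·R_C + V_CE.
R_C = (V_CC − V_CE)/I_C = (9.2 − 4.7)/7.3 = 0.616 kΩ.

R_C ≈ 0.62 kΩ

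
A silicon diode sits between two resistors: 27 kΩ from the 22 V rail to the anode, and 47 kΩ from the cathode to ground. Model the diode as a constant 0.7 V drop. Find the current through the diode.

I ≈ 0.29 mA

The two resistors are in series with the diode, so KVL gives 22 = I·27 + 0.7 + I·47.
I = (22 − 0.7) / (27 + 47) kΩ = 21.3 / 74 = 0.288 mA.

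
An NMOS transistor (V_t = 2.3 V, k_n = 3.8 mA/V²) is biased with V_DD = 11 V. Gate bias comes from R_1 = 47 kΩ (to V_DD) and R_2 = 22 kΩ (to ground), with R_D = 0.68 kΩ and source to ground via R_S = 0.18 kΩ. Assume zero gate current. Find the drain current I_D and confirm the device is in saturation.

I_D ≈ 1.6 mA

V_G = V_DD·R_2/(R_1+R_2) = 11×22/69 = 3.51 V.
Assume saturation: I_D = (k_n/2)(V_GS − V_t)² with V_GS = V_G − I_D·R_S = 3.51 − 0.18·I_D.
Substituting gives 0.0616·I_D² − 1.83·I_D + 2.77 = 0, with roots I_D = 1.6 or 28.1 mA.
The root I_D = 28.1 mA gives V_GS = -1.54 V ≤ V_t, so take I_D = 1.6 mA.
Then V_GS = 3.22 V and V_DS = V_DD − I_D(R_D+R_S) = 11 − 1.6×0.86 = 9.62 V.
Saturation requires V_DS ≥ V_GS − V_t = 0.919 V; 9.62 ≥ 0.919 ✓.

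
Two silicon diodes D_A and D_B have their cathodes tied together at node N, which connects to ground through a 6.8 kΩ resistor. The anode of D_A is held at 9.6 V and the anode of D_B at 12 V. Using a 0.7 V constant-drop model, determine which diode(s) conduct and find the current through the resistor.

Only D_B conducts; I_R ≈ 1.7 mA

Assume both conduct. Then node N would need to be at both 9.6−0.7 = 8.9 V and 12−0.7 = 11.3 V, which is impossible.
Assume only D_B conducts: V_N = 12 − 0.7 = 11.3 V, so I_R = 11.3/6.8 = 1.66 mA.
Check D_A: its anode-to-cathode voltage is 9.6 − 11.3 = -1.7 V < 0.7 V, so it is off. The assumption is consistent.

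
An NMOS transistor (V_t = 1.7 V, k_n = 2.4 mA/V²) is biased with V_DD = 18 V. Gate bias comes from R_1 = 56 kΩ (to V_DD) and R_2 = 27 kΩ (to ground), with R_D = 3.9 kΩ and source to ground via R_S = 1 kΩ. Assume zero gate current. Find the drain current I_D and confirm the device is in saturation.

I_D ≈ 2.7 mA

V_G = V_DD·R_2/(R_1+R_2) = 18×27/83 = 5.86 V.
Assume saturation: I_D = (k_n/2)(V_GS − V_t)² with V_GS = V_G − I_D·R_S = 5.86 − 1·I_D.
Substituting gives 1.2·I_D² − 11·I_D + 20.7 = 0, with roots I_D = 2.67 or 6.48 mA.
The root I_D = 6.48 mA gives V_GS = -0.624 V ≤ V_t, so take I_D = 2.67 mA.
Then V_GS = 3.19 V and V_DS = V_DD − I_D(R_D+R_S) = 18 − 2.67×4.9 = 4.94 V.
Saturation requires V_DS ≥ V_GS − V_t = 1.49 V; 4.94 ≥ 1.49 ✓.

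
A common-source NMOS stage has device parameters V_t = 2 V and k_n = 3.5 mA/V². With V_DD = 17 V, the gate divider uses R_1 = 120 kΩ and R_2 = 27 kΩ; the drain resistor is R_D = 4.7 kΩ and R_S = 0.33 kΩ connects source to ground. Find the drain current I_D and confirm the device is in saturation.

V_G = V_DD·R_2/(R_1+R_2) = 17×27/147 = 3.12 V.
Assume saturation: I_D = (k_n/2)(V_GS − V_t)² with V_GS = V_G − I_D·R_S = 3.12 − 0.33·I_D.
Substituting gives 0.191·I_D² − 2.3·I_D + 2.2 = 0, with roots I_D = 1.05 or 11 mA.
The root I_D = 11 mA gives V_GS = -0.507 V ≤ V_t, so take I_D = 1.05 mA.
Then V_GS = 2.78 V and V_DS = V_DD − I_D(R_D+R_S) = 17 − 1.05×5.03 = 11.7 V.
Saturation requires V_DS ≥ V_GS − V_t = 0.775 V; 11.7 ≥ 0.775 ✓.

I_D ≈ 1.1 mA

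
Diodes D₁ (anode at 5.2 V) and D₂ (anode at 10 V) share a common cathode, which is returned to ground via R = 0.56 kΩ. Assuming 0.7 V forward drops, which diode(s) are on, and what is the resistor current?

Only D₂ conducts; I_R ≈ 17 mA

Assume both conduct. Then node N would need to be at both 5.2−0.7 = 4.5 V and 10−0.7 = 9.3 V, which is impossible.
Assume only D₂ conducts: V_N = 10 − 0.7 = 9.3 V, so I_R = 9.3/0.56 = 16.6 mA.
Check D₁: its anode-to-cathode voltage is 5.2 − 9.3 = -4.1 V < 0.7 V, so it is off. The assumption is consistent.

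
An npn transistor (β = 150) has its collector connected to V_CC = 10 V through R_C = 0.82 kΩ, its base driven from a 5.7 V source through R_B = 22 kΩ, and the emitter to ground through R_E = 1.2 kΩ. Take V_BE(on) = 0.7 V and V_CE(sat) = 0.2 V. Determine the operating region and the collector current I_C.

active; I_C ≈ 3.7 mA

Assume active. Base-emitter loop: I_B = (V_BB − V_BE)/(R_B + (β+1)R_E) = (5.7 − 0.7)/(22 + 151×1.2) = 0.0246 mA.
I_C = β·I_B = 150×0.0246 = 3.69 mA.
V_CE = V_CC − I_C·R_C − I_E·R_E = 10 − 3.69×0.82 − 3.72×1.2 = 2.51 V > V_CE(sat), so the active-region assumption holds.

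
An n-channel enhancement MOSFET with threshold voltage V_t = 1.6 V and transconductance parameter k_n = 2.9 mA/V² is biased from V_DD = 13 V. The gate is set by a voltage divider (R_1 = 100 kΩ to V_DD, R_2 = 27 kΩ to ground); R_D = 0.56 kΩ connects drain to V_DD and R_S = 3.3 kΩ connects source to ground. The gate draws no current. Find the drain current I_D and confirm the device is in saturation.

I_D ≈ 0.23 mA

V_G = V_DD·R_2/(R_1+R_2) = 13×27/127 = 2.76 V.
Assume saturation: I_D = (k_n/2)(V_GS − V_t)² with V_GS = V_G − I_D·R_S = 2.76 − 3.3·I_D.
Substituting gives 15.8·I_D² − 12.1·I_D + 1.96 = 0, with roots I_D = 0.232 or 0.537 mA.
The root I_D = 0.537 mA gives V_GS = 0.991 V ≤ V_t, so take I_D = 0.232 mA.
Then V_GS = 2 V and V_DS = V_DD − I_D(R_D+R_S) = 13 − 0.232×3.86 = 12.1 V.
Saturation requires V_DS ≥ V_GS − V_t = 0.4 V; 12.1 ≥ 0.4 ✓.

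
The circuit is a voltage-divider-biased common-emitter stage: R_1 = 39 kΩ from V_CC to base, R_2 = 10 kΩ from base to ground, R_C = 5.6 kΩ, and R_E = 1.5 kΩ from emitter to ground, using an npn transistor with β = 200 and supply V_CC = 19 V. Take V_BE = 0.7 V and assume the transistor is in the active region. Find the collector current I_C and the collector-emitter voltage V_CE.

I_C ≈ 2.1 mA, V_CE ≈ 4.4 V

Thevenize the base divider: V_Th = V_CC·R_2/(R_1+R_2) = 19×10/49 = 3.88 V, R_Th = R_1‖R_2 = 7.96 kΩ.
Base-emitter loop: V_Th = I_B·R_Th + V_BE + (β+1)I_B·R_E, so I_B = (3.88 − 0.7) / (7.96 + 201×1.5) = 0.0103 mA.
I_C = β·I_B = 200×0.0103 = 2.05 mA, and I_E = (β+1)I_B = 2.06 mA.
V_CE = V_CC − I_C·R_C − I_E·R_E = 19 − 2.05×5.6 − 2.06×1.5 = 4.4 V.
V_CE = 4.4 V > 0.2 V confirms active-region operation.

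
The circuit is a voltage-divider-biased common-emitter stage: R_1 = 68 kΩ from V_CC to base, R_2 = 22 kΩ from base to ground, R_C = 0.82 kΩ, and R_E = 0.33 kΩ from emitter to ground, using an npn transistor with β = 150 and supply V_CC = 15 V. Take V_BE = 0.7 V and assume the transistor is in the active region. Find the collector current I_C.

I_C ≈ 6.7 mA

Thevenize the base divider: V_Th = V_CC·R_2/(R_1+R_2) = 15×22/90 = 3.67 V, R_Th = R_1‖R_2 = 16.6 kΩ.
Base-emitter loop: V_Th = I_B·R_Th + V_BE + (β+1)I_B·R_E, so I_B = (3.67 − 0.7) / (16.6 + 151×0.33) = 0.0446 mA.
I_C = β·I_B = 150×0.0446 = 6.7 mA, and I_E = (β+1)I_B = 6.74 mA.
V_CE = V_CC − I_C·R_C − I_E·R_E = 15 − 6.7×0.82 − 6.74×0.33 = 7.28 V.
V_CE = 7.28 V > 0.2 V confirms active-region operation.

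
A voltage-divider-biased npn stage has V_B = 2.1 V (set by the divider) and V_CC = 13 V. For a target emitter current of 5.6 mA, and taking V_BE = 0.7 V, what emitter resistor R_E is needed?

R_E ≈ 0.25 kΩ

V_E = V_B − V_BE = 2.1 − 0.7 = 1.4 V.
R_E = V_E / I_E = 1.4 / 5.6 = 0.25 kΩ.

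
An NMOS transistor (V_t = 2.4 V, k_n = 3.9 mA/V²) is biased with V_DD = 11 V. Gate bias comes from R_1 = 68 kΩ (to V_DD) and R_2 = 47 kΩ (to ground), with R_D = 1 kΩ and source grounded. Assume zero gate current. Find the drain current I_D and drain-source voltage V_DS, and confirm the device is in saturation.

V_G = V_DD·R_2/(R_1+R_2) = 11×47/115 = 4.5 V. With the source grounded, V_GS = V_G = 4.5 V.
Assume saturation: I_D = (k_n/2)(V_GS − V_t)² = (3.9/2)×(4.5 − 2.4)² = 1.95×2.1² = 8.56 mA.
V_DS = V_DD − I_D·R_D = 11 − 8.56×1 = 2.44 V.
Saturation requires V_DS ≥ V_GS − V_t = 2.1 V; 2.44 ≥ 2.1 ✓.

I_D ≈ 8.6 mA, V_DS ≈ 2.4 V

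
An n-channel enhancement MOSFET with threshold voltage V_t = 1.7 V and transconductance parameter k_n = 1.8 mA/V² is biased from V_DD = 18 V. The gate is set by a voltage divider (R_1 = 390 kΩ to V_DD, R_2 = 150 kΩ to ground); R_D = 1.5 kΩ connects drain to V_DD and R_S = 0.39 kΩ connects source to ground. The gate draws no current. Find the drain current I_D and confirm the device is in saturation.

V_G = V_DD·R_2/(R_1+R_2) = 18×150/540 = 5 V.
Assume saturation: I_D = (k_n/2)(V_GS − V_t)² with V_GS = V_G − I_D·R_S = 5 − 0.39·I_D.
Substituting gives 0.137·I_D² − 3.32·I_D + 9.8 = 0, with roots I_D = 3.44 or 20.8 mA.
The root I_D = 20.8 mA gives V_GS = -3.11 V ≤ V_t, so take I_D = 3.44 mA.
Then V_GS = 3.66 V and V_DS = V_DD − I_D(R_D+R_S) = 18 − 3.44×1.89 = 11.5 V.
Saturation requires V_DS ≥ V_GS − V_t = 1.96 V; 11.5 ≥ 1.96 ✓.

I_D ≈ 3.4 mA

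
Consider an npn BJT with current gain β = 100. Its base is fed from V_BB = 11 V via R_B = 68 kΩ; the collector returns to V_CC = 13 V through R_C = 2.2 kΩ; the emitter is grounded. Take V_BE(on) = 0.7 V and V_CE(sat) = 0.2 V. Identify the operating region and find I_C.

saturation; I_C ≈ 5.8 mA

Assume active: I_B = (11 − 0.7)/68 = 0.151 mA, giving I_C = β·I_B = 15.1 mA.
But then V_CE = 13 − 15.1×2.2 = -20.3 V < V_CE(sat) = 0.2 V — impossible in the active region.
So the transistor is saturated. With V_CE = 0.2 V, I_C = (V_CC − 0.2)/R_C = 12.8/2.2 = 5.82 mA.
Check: β·I_B = 15.1 mA > I_C = 5.82 mA, confirming saturation.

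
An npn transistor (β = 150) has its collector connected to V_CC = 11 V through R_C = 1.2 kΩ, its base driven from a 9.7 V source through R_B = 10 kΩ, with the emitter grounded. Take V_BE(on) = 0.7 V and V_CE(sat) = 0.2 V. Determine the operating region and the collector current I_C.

Assume active: I_B = (9.7 − 0.7)/10 = 0.9 mA, giving I_C = β·I_B = 135 mA.
But then V_CE = 11 − 135×1.2 = -151 V < V_CE(sat) = 0.2 V — impossible in the active region.
So the transistor is saturated. With V_CE = 0.2 V, I_C = (V_CC − 0.2)/R_C = 10.8/1.2 = 9 mA.
Check: β·I_B = 135 mA > I_C = 9 mA, confirming saturation.

saturation; I_C ≈ 9 mA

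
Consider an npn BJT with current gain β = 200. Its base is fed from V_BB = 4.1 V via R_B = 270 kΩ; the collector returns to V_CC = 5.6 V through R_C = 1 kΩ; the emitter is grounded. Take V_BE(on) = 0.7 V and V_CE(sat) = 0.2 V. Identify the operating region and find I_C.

active; I_C ≈ 2.5 mA

Assume active. Base-emitter loop: I_B = (V_BB − V_BE)/R_B = (4.1 − 0.7)/270 = 0.0126 mA.
I_C = β·I_B = 200×0.0126 = 2.52 mA.
V_CE = V_CC − I_C·R_C = 5.6 − 2.52×1 = 3.08 V > V_CE(sat), so the active-region assumption holds.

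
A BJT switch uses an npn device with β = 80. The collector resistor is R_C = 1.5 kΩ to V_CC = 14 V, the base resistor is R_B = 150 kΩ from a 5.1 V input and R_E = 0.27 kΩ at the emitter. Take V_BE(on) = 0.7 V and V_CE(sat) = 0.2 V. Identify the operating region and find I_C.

active; I_C ≈ 2 mA

Assume active. Base-emitter loop: I_B = (V_BB − V_BE)/(R_B + (β+1)R_E) = (5.1 − 0.7)/(150 + 81×0.27) = 0.0256 mA.
I_C = β·I_B = 80×0.0256 = 2.05 mA.
V_CE = V_CC − I_C·R_C − I_E·R_E = 14 − 2.05×1.5 − 2.07×0.27 = 10.4 V > V_CE(sat), so the active-region assumption holds.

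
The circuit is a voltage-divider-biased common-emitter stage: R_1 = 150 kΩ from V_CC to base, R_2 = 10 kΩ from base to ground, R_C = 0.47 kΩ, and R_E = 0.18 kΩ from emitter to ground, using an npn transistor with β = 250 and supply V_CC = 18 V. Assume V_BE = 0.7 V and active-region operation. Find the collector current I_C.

I_C ≈ 1.9 mA

Thevenize the base divider: V_Th = V_CC·R_2/(R_1+R_2) = 18×10/160 = 1.12 V, R_Th = R_1‖R_2 = 9.38 kΩ.
Base-emitter loop: V_Th = I_B·R_Th + V_BE + (β+1)I_B·R_E, so I_B = (1.12 − 0.7) / (9.38 + 251×0.18) = 0.00779 mA.
I_C = β·I_B = 250×0.00779 = 1.95 mA, and I_E = (β+1)I_B = 1.96 mA.
V_CE = V_CC − I_C·R_C − I_E·R_E = 18 − 1.95×0.47 − 1.96×0.18 = 16.7 V.
V_CE = 16.7 V > 0.2 V confirms active-region operation.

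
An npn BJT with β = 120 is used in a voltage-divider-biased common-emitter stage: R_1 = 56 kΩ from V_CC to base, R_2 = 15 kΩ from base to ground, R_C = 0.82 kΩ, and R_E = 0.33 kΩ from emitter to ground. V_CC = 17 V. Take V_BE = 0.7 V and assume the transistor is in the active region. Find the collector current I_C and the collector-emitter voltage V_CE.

I_C ≈ 6.7 mA, V_CE ≈ 9.3 V

Thevenize the base divider: V_Th = V_CC·R_2/(R_1+R_2) = 17×15/71 = 3.59 V, R_Th = R_1‖R_2 = 11.8 kΩ.
Base-emitter loop: V_Th = I_B·R_Th + V_BE + (β+1)I_B·R_E, so I_B = (3.59 − 0.7) / (11.8 + 121×0.33) = 0.0559 mA.
I_C = β·I_B = 120×0.0559 = 6.7 mA, and I_E = (β+1)I_B = 6.76 mA.
V_CE = V_CC − I_C·R_C − I_E·R_E = 17 − 6.7×0.82 − 6.76×0.33 = 9.27 V.
V_CE = 9.27 V > 0.2 V confirms active-region operation.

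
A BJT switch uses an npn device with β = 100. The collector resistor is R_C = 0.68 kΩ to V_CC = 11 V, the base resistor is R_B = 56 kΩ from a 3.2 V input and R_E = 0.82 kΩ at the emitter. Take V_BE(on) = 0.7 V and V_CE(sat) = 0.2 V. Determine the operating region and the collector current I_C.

Assume active. Base-emitter loop: I_B = (V_BB − V_BE)/(R_B + (β+1)R_E) = (3.2 − 0.7)/(56 + 101×0.82) = 0.018 mA.
I_C = β·I_B = 100×0.018 = 1.8 mA.
V_CE = V_CC − I_C·R_C − I_E·R_E = 11 − 1.8×0.68 − 1.82×0.82 = 8.28 V > V_CE(sat), so the active-region assumption holds.

active; I_C ≈ 1.8 mA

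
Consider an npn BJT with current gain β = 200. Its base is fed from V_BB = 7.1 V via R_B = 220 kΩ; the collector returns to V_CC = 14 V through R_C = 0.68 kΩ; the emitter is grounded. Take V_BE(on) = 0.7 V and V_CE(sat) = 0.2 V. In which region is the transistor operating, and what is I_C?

Assume active. Base-emitter loop: I_B = (V_BB − V_BE)/R_B = (7.1 − 0.7)/220 = 0.0291 mA.
I_C = β·I_B = 200×0.0291 = 5.82 mA.
V_CE = V_CC − I_C·R_C = 14 − 5.82×0.68 = 10 V > V_CE(sat), so the active-region assumption holds.

active; I_C ≈ 5.8 mA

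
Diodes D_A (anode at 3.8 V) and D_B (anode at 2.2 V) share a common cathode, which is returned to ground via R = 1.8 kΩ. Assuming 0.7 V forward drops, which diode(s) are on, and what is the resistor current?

Assume both conduct. Then node N would need to be at both 3.8−0.7 = 3.1 V and 2.2−0.7 = 1.5 V, which is impossible.
Assume only D_A conducts: V_N = 3.8 − 0.7 = 3.1 V, so I_R = 3.1/1.8 = 1.72 mA.
Check D_B: its anode-to-cathode voltage is 2.2 − 3.1 = -0.9 V < 0.7 V, so it is off. The assumption is consistent.

Only D_A conducts; I_R ≈ 1.7 mA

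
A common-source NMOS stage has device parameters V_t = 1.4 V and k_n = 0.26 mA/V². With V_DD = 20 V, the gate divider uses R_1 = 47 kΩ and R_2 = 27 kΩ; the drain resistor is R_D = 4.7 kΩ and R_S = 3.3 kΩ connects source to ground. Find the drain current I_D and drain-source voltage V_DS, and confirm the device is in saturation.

I_D ≈ 0.96 mA, V_DS ≈ 12 V

V_G = V_DD·R_2/(R_1+R_2) = 20×27/74 = 7.3 V.
Assume saturation: I_D = (k_n/2)(V_GS − V_t)² with V_GS = V_G − I_D·R_S = 7.3 − 3.3·I_D.
Substituting gives 1.42·I_D² − 6.06·I_D + 4.52 = 0, with roots I_D = 0.963 or 3.32 mA.
The root I_D = 3.32 mA gives V_GS = -3.65 V ≤ V_t, so take I_D = 0.963 mA.
Then V_GS = 4.12 V and V_DS = V_DD − I_D(R_D+R_S) = 20 − 0.963×8 = 12.3 V.
Saturation requires V_DS ≥ V_GS − V_t = 2.72 V; 12.3 ≥ 2.72 ✓.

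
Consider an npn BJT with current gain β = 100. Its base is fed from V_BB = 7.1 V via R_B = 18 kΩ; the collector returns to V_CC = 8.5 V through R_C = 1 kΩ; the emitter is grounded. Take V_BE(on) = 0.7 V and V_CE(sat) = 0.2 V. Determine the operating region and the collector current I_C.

saturation; I_C ≈ 8.3 mA

Assume active: I_B = (7.1 − 0.7)/18 = 0.356 mA, giving I_C = β·I_B = 35.6 mA.
But then V_CE = 8.5 − 35.6×1 = -27.1 V < V_CE(sat) = 0.2 V — impossible in the active region.
So the transistor is saturated. With V_CE = 0.2 V, I_C = (V_CC − 0.2)/R_C = 8.3/1 = 8.3 mA.
Check: β·I_B = 35.6 mA > I_C = 8.3 mA, confirming saturation.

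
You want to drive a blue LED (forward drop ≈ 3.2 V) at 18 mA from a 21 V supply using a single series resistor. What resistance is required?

The resistor drops V_S − V_D = 21 − 3.2 = 17.8 V at 18 mA.
R = 17.8 V / 18 mA = 0.989 kΩ.

R ≈ 0.99 kΩ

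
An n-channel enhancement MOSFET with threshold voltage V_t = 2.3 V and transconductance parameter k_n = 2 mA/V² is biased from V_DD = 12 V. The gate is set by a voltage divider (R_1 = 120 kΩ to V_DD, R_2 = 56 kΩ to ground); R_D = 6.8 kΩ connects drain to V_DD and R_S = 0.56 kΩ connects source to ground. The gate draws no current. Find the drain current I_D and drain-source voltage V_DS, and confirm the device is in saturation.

V_G = V_DD·R_2/(R_1+R_2) = 12×56/176 = 3.82 V.
Assume saturation: I_D = (k_n/2)(V_GS − V_t)² with V_GS = V_G − I_D·R_S = 3.82 − 0.56·I_D.
Substituting gives 0.314·I_D² − 2.7·I_D + 2.3 = 0, with roots I_D = 0.961 or 7.65 mA.
The root I_D = 7.65 mA gives V_GS = -0.466 V ≤ V_t, so take I_D = 0.961 mA.
Then V_GS = 3.28 V and V_DS = V_DD − I_D(R_D+R_S) = 12 − 0.961×7.36 = 4.93 V.
Saturation requires V_DS ≥ V_GS − V_t = 0.98 V; 4.93 ≥ 0.98 ✓.

I_D ≈ 0.96 mA, V_DS ≈ 4.9 V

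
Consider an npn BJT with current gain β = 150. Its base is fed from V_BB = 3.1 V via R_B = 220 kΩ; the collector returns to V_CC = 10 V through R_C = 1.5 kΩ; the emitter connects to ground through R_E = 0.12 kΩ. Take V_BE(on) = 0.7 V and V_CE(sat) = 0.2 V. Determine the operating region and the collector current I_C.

Assume active. Base-emitter loop: I_B = (V_BB − V_BE)/(R_B + (β+1)R_E) = (3.1 − 0.7)/(220 + 151×0.12) = 0.0101 mA.
I_C = β·I_B = 150×0.0101 = 1.51 mA.
V_CE = V_CC − I_C·R_C − I_E·R_E = 10 − 1.51×1.5 − 1.52×0.12 = 7.55 V > V_CE(sat), so the active-region assumption holds.

active; I_C ≈ 1.5 mA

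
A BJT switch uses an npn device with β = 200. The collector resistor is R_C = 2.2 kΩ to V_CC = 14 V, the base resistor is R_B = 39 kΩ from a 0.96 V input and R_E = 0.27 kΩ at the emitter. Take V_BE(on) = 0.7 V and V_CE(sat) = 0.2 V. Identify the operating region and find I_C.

active; I_C ≈ 0.56 mA

Assume active. Base-emitter loop: I_B = (V_BB − V_BE)/(R_B + (β+1)R_E) = (0.96 − 0.7)/(39 + 201×0.27) = 0.00279 mA.
I_C = β·I_B = 200×0.00279 = 0.558 mA.
V_CE = V_CC − I_C·R_C − I_E·R_E = 14 − 0.558×2.2 − 0.56×0.27 = 12.6 V > V_CE(sat), so the active-region assumption holds.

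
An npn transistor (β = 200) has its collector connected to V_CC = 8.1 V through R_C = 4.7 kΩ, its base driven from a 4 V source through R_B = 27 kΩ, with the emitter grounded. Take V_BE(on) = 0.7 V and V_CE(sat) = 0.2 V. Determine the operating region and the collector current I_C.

Assume active: I_B = (4 − 0.7)/27 = 0.122 mA, giving I_C = β·I_B = 24.4 mA.
But then V_CE = 8.1 − 24.4×4.7 = -107 V < V_CE(sat) = 0.2 V — impossible in the active region.
So the transistor is saturated. With V_CE = 0.2 V, I_C = (V_CC − 0.2)/R_C = 7.9/4.7 = 1.68 mA.
Check: β·I_B = 24.4 mA > I_C = 1.68 mA, confirming saturation.

saturation; I_C ≈ 1.7 mA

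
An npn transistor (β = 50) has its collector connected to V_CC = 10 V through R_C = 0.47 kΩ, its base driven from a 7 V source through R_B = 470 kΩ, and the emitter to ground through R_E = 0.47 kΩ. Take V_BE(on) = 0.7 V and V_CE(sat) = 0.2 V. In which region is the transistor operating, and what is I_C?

Assume active. Base-emitter loop: I_B = (V_BB − V_BE)/(R_B + (β+1)R_E) = (7 − 0.7)/(470 + 51×0.47) = 0.0128 mA.
I_C = β·I_B = 50×0.0128 = 0.638 mA.
V_CE = V_CC − I_C·R_C − I_E·R_E = 10 − 0.638×0.47 − 0.65×0.47 = 9.39 V > V_CE(sat), so the active-region assumption holds.

active; I_C ≈ 0.64 mA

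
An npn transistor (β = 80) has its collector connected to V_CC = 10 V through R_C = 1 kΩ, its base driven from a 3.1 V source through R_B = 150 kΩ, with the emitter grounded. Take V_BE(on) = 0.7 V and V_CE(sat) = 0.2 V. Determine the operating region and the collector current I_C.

active; I_C ≈ 1.3 mA

Assume active. Base-emitter loop: I_B = (V_BB − V_BE)/R_B = (3.1 − 0.7)/150 = 0.016 mA.
I_C = β·I_B = 80×0.016 = 1.28 mA.
V_CE = V_CC − I_C·R_C = 10 − 1.28×1 = 8.72 V > V_CE(sat), so the active-region assumption holds.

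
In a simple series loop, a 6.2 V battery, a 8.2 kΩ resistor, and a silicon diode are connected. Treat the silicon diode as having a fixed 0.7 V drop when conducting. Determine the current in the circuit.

KVL around the loop: 6.2 = V_D + I·R = 0.7 + I × 8.2 kΩ.
So I = (6.2 − 0.7) / 8.2 kΩ = 5.5 / 8.2 = 0.671 mA.

I ≈ 0.67 mA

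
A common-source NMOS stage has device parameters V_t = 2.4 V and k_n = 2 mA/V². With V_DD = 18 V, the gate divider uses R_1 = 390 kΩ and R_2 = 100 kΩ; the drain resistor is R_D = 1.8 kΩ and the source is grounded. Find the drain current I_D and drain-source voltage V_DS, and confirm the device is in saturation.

I_D ≈ 1.6 mA, V_DS ≈ 15 V

V_G = V_DD·R_2/(R_1+R_2) = 18×100/490 = 3.67 V. With the source grounded, V_GS = V_G = 3.67 V.
Assume saturation: I_D = (k_n/2)(V_GS − V_t)² = (2/2)×(3.67 − 2.4)² = 1×1.27² = 1.62 mA.
V_DS = V_DD − I_D·R_D = 18 − 1.62×1.8 = 15.1 V.
Saturation requires V_DS ≥ V_GS − V_t = 1.27 V; 15.1 ≥ 1.27 ✓.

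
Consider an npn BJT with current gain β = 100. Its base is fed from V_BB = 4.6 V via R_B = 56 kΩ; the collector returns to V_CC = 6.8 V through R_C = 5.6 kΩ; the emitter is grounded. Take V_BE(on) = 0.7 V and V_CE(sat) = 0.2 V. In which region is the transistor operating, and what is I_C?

saturation; I_C ≈ 1.2 mA

Assume active: I_B = (4.6 − 0.7)/56 = 0.0696 mA, giving I_C = β·I_B = 6.96 mA.
But then V_CE = 6.8 − 6.96×5.6 = -32.2 V < V_CE(sat) = 0.2 V — impossible in the active region.
So the transistor is saturated. With V_CE = 0.2 V, I_C = (V_CC − 0.2)/R_C = 6.6/5.6 = 1.18 mA.
Check: β·I_B = 6.96 mA > I_C = 1.18 mA, confirming saturation.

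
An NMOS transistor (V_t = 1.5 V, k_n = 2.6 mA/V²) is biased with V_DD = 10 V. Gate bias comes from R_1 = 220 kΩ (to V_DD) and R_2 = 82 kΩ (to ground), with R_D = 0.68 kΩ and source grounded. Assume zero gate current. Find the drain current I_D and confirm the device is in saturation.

I_D ≈ 1.9 mA

V_G = V_DD·R_2/(R_1+R_2) = 10×82/302 = 2.72 V. With the source grounded, V_GS = V_G = 2.72 V.
Assume saturation: I_D = (k_n/2)(V_GS − V_t)² = (2.6/2)×(2.72 − 1.5)² = 1.3×1.22² = 1.92 mA.
V_DS = V_DD − I_D·R_D = 10 − 1.92×0.68 = 8.69 V.
Saturation requires V_DS ≥ V_GS − V_t = 1.22 V; 8.69 ≥ 1.22 ✓.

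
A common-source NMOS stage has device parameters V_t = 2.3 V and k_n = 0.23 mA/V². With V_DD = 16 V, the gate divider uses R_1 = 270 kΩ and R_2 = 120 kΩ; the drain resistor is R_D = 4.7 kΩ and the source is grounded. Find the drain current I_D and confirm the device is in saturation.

I_D ≈ 0.79 mA

V_G = V_DD·R_2/(R_1+R_2) = 16×120/390 = 4.92 V. With the source grounded, V_GS = V_G = 4.92 V.
Assume saturation: I_D = (k_n/2)(V_GS − V_t)² = (0.23/2)×(4.92 − 2.3)² = 0.115×2.62² = 0.791 mA.
V_DS = V_DD − I_D·R_D = 16 − 0.791×4.7 = 12.3 V.
Saturation requires V_DS ≥ V_GS − V_t = 2.62 V; 12.3 ≥ 2.62 ✓.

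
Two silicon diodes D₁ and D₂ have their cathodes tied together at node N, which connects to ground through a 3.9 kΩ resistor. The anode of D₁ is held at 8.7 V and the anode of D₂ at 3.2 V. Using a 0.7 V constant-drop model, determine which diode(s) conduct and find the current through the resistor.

Only D₁ conducts; I_R ≈ 2.1 mA

Assume both conduct. Then node N would need to be at both 8.7−0.7 = 8 V and 3.2−0.7 = 2.5 V, which is impossible.
Assume only D₁ conducts: V_N = 8.7 − 0.7 = 8 V, so I_R = 8/3.9 = 2.05 mA.
Check D₂: its anode-to-cathode voltage is 3.2 − 8 = -4.8 V < 0.7 V, so it is off. The assumption is consistent.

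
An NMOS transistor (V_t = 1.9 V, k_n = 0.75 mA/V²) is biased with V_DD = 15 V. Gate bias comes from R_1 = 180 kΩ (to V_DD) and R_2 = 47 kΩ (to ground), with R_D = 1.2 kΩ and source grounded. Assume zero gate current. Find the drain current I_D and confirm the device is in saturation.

I_D ≈ 0.55 mA

V_G = V_DD·R_2/(R_1+R_2) = 15×47/227 = 3.11 V. With the source grounded, V_GS = V_G = 3.11 V.
Assume saturation: I_D = (k_n/2)(V_GS − V_t)² = (0.75/2)×(3.11 − 1.9)² = 0.375×1.21² = 0.545 mA.
V_DS = V_DD − I_D·R_D = 15 − 0.545×1.2 = 14.3 V.
Saturation requires V_DS ≥ V_GS − V_t = 1.21 V; 14.3 ≥ 1.21 ✓.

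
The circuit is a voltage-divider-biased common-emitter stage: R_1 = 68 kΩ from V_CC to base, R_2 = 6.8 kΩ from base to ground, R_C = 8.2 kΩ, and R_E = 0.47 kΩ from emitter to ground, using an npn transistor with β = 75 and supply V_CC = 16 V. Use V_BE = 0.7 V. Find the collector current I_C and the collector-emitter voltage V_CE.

Thevenize the base divider: V_Th = V_CC·R_2/(R_1+R_2) = 16×6.8/74.8 = 1.45 V, R_Th = R_1‖R_2 = 6.18 kΩ.
Base-emitter loop: V_Th = I_B·R_Th + V_BE + (β+1)I_B·R_E, so I_B = (1.45 − 0.7) / (6.18 + 76×0.47) = 0.018 mA.
I_C = β·I_B = 75×0.018 = 1.35 mA, and I_E = (β+1)I_B = 1.37 mA.
V_CE = V_CC − I_C·R_C − I_E·R_E = 16 − 1.35×8.2 − 1.37×0.47 = 4.28 V.
V_CE = 4.28 V > 0.2 V confirms active-region operation.

I_C ≈ 1.4 mA, V_CE ≈ 4.3 V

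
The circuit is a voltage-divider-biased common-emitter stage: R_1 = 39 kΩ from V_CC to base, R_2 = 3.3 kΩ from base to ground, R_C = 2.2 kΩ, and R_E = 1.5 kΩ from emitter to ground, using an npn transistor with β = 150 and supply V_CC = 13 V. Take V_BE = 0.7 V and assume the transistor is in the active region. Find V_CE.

Thevenize the base divider: V_Th = V_CC·R_2/(R_1+R_2) = 13×3.3/42.3 = 1.01 V, R_Th = R_1‖R_2 = 3.04 kΩ.
Base-emitter loop: V_Th = I_B·R_Th + V_BE + (β+1)I_B·R_E, so I_B = (1.01 − 0.7) / (3.04 + 151×1.5) = 0.00137 mA.
I_C = β·I_B = 150×0.00137 = 0.205 mA, and I_E = (β+1)I_B = 0.207 mA.
V_CE = V_CC − I_C·R_C − I_E·R_E = 13 − 0.205×2.2 − 0.207×1.5 = 12.2 V.
V_CE = 12.2 V > 0.2 V confirms active-region operation.

V_CE ≈ 12 V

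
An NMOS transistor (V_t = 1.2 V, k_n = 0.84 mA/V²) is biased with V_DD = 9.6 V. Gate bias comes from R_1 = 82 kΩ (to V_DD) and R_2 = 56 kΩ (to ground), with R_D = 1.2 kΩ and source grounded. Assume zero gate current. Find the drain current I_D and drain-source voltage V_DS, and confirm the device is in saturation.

V_G = V_DD·R_2/(R_1+R_2) = 9.6×56/138 = 3.9 V. With the source grounded, V_GS = V_G = 3.9 V.
Assume saturation: I_D = (k_n/2)(V_GS − V_t)² = (0.84/2)×(3.9 − 1.2)² = 0.42×2.7² = 3.05 mA.
V_DS = V_DD − I_D·R_D = 9.6 − 3.05×1.2 = 5.94 V.
Saturation requires V_DS ≥ V_GS − V_t = 2.7 V; 5.94 ≥ 2.7 ✓.

I_D ≈ 3.1 mA, V_DS ≈ 5.9 V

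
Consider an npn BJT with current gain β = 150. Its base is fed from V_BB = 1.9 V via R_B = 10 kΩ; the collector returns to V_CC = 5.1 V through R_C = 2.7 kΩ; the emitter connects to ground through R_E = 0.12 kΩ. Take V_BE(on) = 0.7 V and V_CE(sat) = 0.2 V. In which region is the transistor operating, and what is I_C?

Assume active: I_B = (1.9 − 0.7)/(10 + 151×0.12) = 0.0427 mA, I_C = β·I_B = 6.4 mA.
Then V_CE = 5.1 − 6.4×2.7 − 6.44×0.12 = -13 V < 0.2 V — the active assumption fails.
Re-solve with V_CE = 0.2 V. KCL at the emitter: V_E/R_E = (V_BB−0.7−V_E)/R_B + (V_CC−0.2−V_E)/R_C, giving V_E = 0.22 V.
I_C = (V_CC − 0.2 − V_E)/R_C = (4.9 − 0.22)/2.7 = 1.73 mA.
Check: I_B = (1.2 − 0.22)/10 = 0.098 mA, and β·I_B = 14.7 mA > I_C, confirming saturation.

saturation; I_C ≈ 1.7 mA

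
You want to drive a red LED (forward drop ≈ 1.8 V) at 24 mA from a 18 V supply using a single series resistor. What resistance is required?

R ≈ 0.67 kΩ

The resistor drops V_S − V_D = 18 − 1.8 = 16.2 V at 24 mA.
R = 16.2 V / 24 mA = 0.675 kΩ.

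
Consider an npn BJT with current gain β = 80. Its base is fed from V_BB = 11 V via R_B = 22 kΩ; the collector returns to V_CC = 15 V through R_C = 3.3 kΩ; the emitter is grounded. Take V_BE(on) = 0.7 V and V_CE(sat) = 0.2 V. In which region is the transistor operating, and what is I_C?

Assume active: I_B = (11 − 0.7)/22 = 0.468 mA, giving I_C = β·I_B = 37.5 mA.
But then V_CE = 15 − 37.5×3.3 = -109 V < V_CE(sat) = 0.2 V — impossible in the active region.
So the transistor is saturated. With V_CE = 0.2 V, I_C = (V_CC − 0.2)/R_C = 14.8/3.3 = 4.48 mA.
Check: β·I_B = 37.5 mA > I_C = 4.48 mA, confirming saturation.

saturation; I_C ≈ 4.5 mA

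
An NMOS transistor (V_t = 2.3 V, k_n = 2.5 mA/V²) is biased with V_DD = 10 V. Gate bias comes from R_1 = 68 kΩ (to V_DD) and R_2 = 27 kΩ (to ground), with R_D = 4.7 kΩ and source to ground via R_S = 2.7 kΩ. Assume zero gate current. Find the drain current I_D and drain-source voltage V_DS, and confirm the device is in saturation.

I_D ≈ 0.097 mA, V_DS ≈ 9.3 V

V_G = V_DD·R_2/(R_1+R_2) = 10×27/95 = 2.84 V.
Assume saturation: I_D = (k_n/2)(V_GS − V_t)² with V_GS = V_G − I_D·R_S = 2.84 − 2.7·I_D.
Substituting gives 9.11·I_D² − 4.66·I_D + 0.367 = 0, with roots I_D = 0.0974 or 0.414 mA.
The root I_D = 0.414 mA gives V_GS = 1.72 V ≤ V_t, so take I_D = 0.0974 mA.
Then V_GS = 2.58 V and V_DS = V_DD − I_D(R_D+R_S) = 10 − 0.0974×7.4 = 9.28 V.
Saturation requires V_DS ≥ V_GS − V_t = 0.279 V; 9.28 ≥ 0.279 ✓.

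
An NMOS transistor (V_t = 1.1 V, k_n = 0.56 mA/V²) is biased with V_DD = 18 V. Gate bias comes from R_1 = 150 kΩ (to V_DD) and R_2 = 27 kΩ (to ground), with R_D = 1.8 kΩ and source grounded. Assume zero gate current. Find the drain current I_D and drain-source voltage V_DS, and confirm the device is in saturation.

V_G = V_DD·R_2/(R_1+R_2) = 18×27/177 = 2.75 V. With the source grounded, V_GS = V_G = 2.75 V.
Assume saturation: I_D = (k_n/2)(V_GS − V_t)² = (0.56/2)×(2.75 − 1.1)² = 0.28×1.65² = 0.758 mA.
V_DS = V_DD − I_D·R_D = 18 − 0.758×1.8 = 16.6 V.
Saturation requires V_DS ≥ V_GS − V_t = 1.65 V; 16.6 ≥ 1.65 ✓.

I_D ≈ 0.76 mA, V_DS ≈ 17 V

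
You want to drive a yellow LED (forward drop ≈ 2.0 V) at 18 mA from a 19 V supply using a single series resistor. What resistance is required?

The resistor drops V_S − V_D = 19 − 2.0 = 17 V at 18 mA.
R = 17 V / 18 mA = 0.944 kΩ.

R ≈ 0.94 kΩ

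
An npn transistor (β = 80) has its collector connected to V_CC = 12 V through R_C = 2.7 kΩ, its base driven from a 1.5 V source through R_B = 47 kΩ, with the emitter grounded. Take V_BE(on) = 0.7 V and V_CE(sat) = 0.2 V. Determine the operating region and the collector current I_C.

Assume active. Base-emitter loop: I_B = (V_BB − V_BE)/R_B = (1.5 − 0.7)/47 = 0.017 mA.
I_C = β·I_B = 80×0.017 = 1.36 mA.
V_CE = V_CC − I_C·R_C = 12 − 1.36×2.7 = 8.32 V > V_CE(sat), so the active-region assumption holds.

active; I_C ≈ 1.4 mA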